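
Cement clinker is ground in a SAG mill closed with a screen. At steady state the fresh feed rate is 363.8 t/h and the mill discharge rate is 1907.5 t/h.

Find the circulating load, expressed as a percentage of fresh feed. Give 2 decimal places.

CL = 424.33 %

M = F + R at steady state, so:
R = M − F = 1907.5 − 363.8 = 1543.7 t/h
CL = 100·R/F = 100·1543.7/363.8 = 424.33 %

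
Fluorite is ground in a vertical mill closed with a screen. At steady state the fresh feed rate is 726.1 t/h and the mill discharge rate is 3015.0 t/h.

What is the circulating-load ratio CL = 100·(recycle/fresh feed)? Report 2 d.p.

M = F + R at steady state, so:
R = M − F = 3015.0 − 726.1 = 2288.9 t/h
CL = 100·R/F = 100·2288.9/726.1 = 315.23 %

CL = 315.23 %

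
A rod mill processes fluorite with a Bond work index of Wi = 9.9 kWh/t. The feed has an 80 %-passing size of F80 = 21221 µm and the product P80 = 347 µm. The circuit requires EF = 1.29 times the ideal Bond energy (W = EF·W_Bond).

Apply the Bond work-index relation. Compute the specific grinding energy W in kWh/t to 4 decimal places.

W = 5.9792 kWh/t

W = 10·Wi·[P80^(−½) − F80^(−½)]
1/√347 = 0.053683;  1/√21221 = 0.006865
W = 10·9.9·(0.053683 − 0.006865) = 4.6350 kWh/t
With EF = 1.29: W = 4.6350·1.29 = 5.9792 kWh/t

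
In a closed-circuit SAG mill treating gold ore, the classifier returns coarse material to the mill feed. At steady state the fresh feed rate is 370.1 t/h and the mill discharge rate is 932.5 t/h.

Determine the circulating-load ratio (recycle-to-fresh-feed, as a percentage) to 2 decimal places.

CL = 151.96 %

Discharge = new feed + return, hence
R = M − F = 932.5 − 370.1 = 562.4 t/h
CL = 100·R/F = 100·562.4/370.1 = 151.96 %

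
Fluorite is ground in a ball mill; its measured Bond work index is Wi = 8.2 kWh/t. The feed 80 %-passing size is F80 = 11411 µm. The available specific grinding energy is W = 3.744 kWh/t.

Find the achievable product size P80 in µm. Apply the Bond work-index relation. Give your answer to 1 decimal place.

P80 = 330.3 µm

W = 10 Wi (P80^-0.5 − F80^-0.5)
1/√P80 = 1/√F80 + W/(10·Wi)
  = 3.7440/(10·8.2) + 1/√11411 = 0.045659 + 0.009361 = 0.055020
P80 = (1/0.055020)² = 18.1752² = 330.34 µm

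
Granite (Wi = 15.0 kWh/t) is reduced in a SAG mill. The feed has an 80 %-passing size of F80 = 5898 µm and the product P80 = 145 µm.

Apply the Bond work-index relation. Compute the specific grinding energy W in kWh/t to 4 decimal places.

W = 10.5037 kWh/t

W_Bond = 10·Wi·(1/√P₈₀ − 1/√F₈₀)
1/√145 = 0.083045;  1/√5898 = 0.013021
W = 10·15.0·(0.083045 − 0.013021) = 10.5037 kWh/t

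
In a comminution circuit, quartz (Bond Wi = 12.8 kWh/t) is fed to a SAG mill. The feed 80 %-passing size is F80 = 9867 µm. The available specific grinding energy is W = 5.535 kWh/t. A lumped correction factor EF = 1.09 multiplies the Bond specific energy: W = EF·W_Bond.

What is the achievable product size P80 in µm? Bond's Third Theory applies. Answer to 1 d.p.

W = 10 Wi (1/√P80 − 1/√F80)  [Bond]
W_Bond = W / EF = 5.535 / 1.09 = 5.0780 kWh/t
1/√P80 = 1/√F80 + W_Bond/(10·Wi)
  = 5.0780/(10·12.8) + 1/√9867 = 0.039672 + 0.010067 = 0.049739
P80 = (1/0.049739)² = 20.1050² = 404.21 µm

P80 = 404.2 µm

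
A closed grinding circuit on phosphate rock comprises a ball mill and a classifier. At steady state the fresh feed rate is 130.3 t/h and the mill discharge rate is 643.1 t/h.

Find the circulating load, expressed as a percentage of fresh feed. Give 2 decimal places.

CL = 393.55 %

Steady state: M = F + R.
R = M − F = 643.1 − 130.3 = 512.8 t/h
CL = 100·R/F = 100·512.8/130.3 = 393.55 %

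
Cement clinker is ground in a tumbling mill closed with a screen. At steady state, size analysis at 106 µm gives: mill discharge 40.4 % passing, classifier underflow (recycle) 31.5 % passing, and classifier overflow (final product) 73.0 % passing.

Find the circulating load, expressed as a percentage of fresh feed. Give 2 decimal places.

CL = 366.29 %

Let r = R/F. Size balance at 106 µm:
r = (o − d)/(d − u)
r = (73.0 − 40.4)/(40.4 − 31.5) = 32.6/8.9 = 3.6629
CL = 100·r = 366.29 %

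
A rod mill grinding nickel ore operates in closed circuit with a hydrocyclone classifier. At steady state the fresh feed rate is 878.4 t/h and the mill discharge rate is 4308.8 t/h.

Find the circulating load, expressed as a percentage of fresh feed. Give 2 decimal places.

Mill node: discharge = fresh + recycle.
R = M − F = 4308.8 − 878.4 = 3430.4 t/h
CL = 100·R/F = 100·3430.4/878.4 = 390.53 %

CL = 390.53 %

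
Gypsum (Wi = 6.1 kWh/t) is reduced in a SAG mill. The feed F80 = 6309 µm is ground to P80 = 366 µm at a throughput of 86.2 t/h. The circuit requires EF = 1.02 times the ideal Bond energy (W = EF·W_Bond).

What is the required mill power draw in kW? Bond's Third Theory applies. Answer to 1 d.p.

P = 212.8 kW

W = 10 Wi / √P80 − 10 Wi / √F80
W = 10·6.1·(1/√366 − 1/√6309) = 10·6.1·(0.039681) = 2.4205 kWh/t
Apply correction: 2.4205 × 1.02 = 2.4690 kWh/t
Mill draw = 2.4690 × 86.2 = 212.8 kW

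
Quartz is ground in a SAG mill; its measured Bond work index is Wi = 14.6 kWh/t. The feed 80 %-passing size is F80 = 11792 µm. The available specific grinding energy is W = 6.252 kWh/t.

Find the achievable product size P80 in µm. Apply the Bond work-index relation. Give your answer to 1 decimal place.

W_Bond = 10·Wi·(1/√P₈₀ − 1/√F₈₀)
P80^(−½) = W/(10 Wi) + F80^(−½)
  = 6.2520/(10·14.6) + 1/√11792 = 0.042822 + 0.009209 = 0.052031
P80 = (1/0.052031)² = 19.2194² = 369.38 µm

P80 = 369.4 µm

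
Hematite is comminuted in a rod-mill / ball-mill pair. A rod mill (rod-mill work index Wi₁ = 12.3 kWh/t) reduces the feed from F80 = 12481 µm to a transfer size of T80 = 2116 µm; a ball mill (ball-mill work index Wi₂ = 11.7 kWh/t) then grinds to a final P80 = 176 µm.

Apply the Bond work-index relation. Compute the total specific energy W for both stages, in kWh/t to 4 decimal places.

W = 7.8487 kWh/t

W = 10 Wi / √P80 − 10 Wi / √F80
Stage 1 (12481→2116 µm, Wi₁=12.3): W₁ = 10·12.3·(0.021739 − 0.008951) = 1.5729 kWh/t
Stage 2 (2116→176 µm, Wi₂=11.7): W₂ = 10·11.7·(0.075378 − 0.021739) = 6.2757 kWh/t
W = W₁ + W₂ = 1.5729 + 6.2757 = 7.8487 kWh/t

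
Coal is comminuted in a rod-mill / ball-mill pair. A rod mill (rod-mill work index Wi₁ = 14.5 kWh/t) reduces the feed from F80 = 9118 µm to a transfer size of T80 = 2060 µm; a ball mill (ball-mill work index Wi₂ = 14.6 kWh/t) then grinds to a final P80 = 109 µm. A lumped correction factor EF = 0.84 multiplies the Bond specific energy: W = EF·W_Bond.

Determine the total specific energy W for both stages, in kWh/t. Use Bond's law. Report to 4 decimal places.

W = 10 Wi / √P80 − 10 Wi / √F80
Stage 1 (9118→2060 µm, Wi₁=14.5): W₁ = 10·14.5·(0.022033 − 0.010472) = 1.6762 kWh/t
Stage 2 (2060→109 µm, Wi₂=14.6): W₂ = 10·14.6·(0.095783 − 0.022033) = 10.7675 kWh/t
W = W₁ + W₂ = 1.6762 + 10.7675 = 12.4437 kWh/t
Corrected W = EF·W_Bond = 0.84·12.4437 = 10.4527 kWh/t

W = 10.4527 kWh/t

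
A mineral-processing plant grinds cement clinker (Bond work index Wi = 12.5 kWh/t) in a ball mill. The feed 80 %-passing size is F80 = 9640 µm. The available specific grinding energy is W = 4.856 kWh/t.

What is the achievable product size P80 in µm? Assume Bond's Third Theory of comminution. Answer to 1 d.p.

P80 = 415.9 µm

Bond:  W = 10 Wi (1/√P − 1/√F)
⇒ 1/√P80 = W/(10·Wi) + 1/√F80
  = 4.8560/(10·12.5) + 1/√9640 = 0.038848 + 0.010185 = 0.049033
P80 = (1/0.049033)² = 20.3944² = 415.93 µm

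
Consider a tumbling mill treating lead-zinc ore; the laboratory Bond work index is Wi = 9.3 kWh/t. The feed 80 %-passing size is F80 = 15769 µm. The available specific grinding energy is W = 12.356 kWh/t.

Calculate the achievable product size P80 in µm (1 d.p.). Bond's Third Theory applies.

W = 10·Wi·(P80^(-½) − F80^(-½))
P80^(−½) = W/(10 Wi) + F80^(−½)
  = 12.3560/(10·9.3) + 1/√15769 = 0.132860 + 0.007963 = 0.140824
P80 = (1/0.140824)² = 7.1011² = 50.43 µm

P80 = 50.4 µm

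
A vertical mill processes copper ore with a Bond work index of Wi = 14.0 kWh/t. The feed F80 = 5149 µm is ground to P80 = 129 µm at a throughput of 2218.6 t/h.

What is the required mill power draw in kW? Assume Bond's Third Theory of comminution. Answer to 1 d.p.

W = 10 Wi (1/√P80 − 1/√F80)  [Bond]
W = 10·14.0·(1/√129 − 1/√5149) = 10·14.0·(0.074109) = 10.3753 kWh/t
P = W·T = 10.3753·2218.6 = 23018.6 kW

P = 23018.6 kW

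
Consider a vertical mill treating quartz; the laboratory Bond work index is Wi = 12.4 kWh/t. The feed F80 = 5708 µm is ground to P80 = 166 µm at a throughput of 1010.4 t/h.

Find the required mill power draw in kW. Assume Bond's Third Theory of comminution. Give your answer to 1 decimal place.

Bond:  W = 10 Wi (1/√P − 1/√F)
W = 10·12.4·(1/√166 − 1/√5708) = 10·12.4·(0.064379) = 7.9830 kWh/t
Power = W × throughput = 7.9830 kWh/t × 1010.4 t/h = 8066.0 kW

P = 8066.0 kW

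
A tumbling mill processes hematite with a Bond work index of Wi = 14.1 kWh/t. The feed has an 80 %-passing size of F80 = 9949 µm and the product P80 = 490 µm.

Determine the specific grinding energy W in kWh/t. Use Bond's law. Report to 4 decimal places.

W = 4.9561 kWh/t

W = 10 Wi / √P80 − 10 Wi / √F80
1/√490 = 0.045175;  1/√9949 = 0.010026
W = 10·14.1·(0.045175 − 0.010026) = 4.9561 kWh/t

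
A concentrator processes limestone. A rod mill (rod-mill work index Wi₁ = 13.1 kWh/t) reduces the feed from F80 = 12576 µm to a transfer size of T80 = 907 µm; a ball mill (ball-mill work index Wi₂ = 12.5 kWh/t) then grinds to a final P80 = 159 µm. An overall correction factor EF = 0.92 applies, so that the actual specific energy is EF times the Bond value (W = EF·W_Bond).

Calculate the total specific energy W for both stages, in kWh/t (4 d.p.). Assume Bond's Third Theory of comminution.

W = 8.2287 kWh/t

W = 10·Wi·[P80^(−½) − F80^(−½)]
Stage 1 (12576→907 µm, Wi₁=13.1): W₁ = 10·13.1·(0.033204 − 0.008917) = 3.1816 kWh/t
Stage 2 (907→159 µm, Wi₂=12.5): W₂ = 10·12.5·(0.079305 − 0.033204) = 5.7626 kWh/t
W = W₁ + W₂ = 3.1816 + 5.7626 = 8.9442 kWh/t
Apply correction: 8.9442 × 0.92 = 8.2287 kWh/t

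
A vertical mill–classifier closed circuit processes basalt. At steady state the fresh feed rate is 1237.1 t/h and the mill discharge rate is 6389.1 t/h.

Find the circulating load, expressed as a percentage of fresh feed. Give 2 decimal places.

M = F + R at steady state, so:
R = M − F = 6389.1 − 1237.1 = 5152.0 t/h
CL = 100·R/F = 100·5152.0/1237.1 = 416.46 %

CL = 416.46 %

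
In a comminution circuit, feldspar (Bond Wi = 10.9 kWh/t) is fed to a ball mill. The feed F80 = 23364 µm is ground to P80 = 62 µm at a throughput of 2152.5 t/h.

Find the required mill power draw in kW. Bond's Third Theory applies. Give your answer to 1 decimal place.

P = 28262.1 kW

Bond:  W = 10 Wi (1/√P − 1/√F)
W = 10·10.9·(1/√62 − 1/√23364) = 10·10.9·(0.120458) = 13.1299 kWh/t
P = W·T = 13.1299·2152.5 = 28262.1 kW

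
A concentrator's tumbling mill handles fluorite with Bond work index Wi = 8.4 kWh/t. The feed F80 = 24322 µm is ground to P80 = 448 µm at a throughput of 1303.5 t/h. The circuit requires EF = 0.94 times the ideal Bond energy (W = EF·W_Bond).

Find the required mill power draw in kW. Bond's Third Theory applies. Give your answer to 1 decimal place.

Bond:  W = 10 Wi (1/√P − 1/√F)
W = 10·8.4·(1/√448 − 1/√24322) = 10·8.4·(0.040833) = 3.4300 kWh/t
With EF = 0.94: W = 3.4300·0.94 = 3.2242 kWh/t
Mill draw = 3.2242 × 1303.5 = 4202.8 kW

P = 4202.8 kW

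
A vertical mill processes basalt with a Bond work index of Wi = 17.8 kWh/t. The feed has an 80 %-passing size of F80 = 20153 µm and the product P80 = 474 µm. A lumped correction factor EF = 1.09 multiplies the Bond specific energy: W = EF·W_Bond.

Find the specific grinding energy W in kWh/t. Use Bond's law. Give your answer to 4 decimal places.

W = 7.5449 kWh/t

W = 10 Wi / √P80 − 10 Wi / √F80
1/√474 = 0.045932;  1/√20153 = 0.007044
W = 10·17.8·(0.045932 − 0.007044) = 6.9219 kWh/t
W_actual = 1.09 × 6.9219 = 7.5449 kWh/t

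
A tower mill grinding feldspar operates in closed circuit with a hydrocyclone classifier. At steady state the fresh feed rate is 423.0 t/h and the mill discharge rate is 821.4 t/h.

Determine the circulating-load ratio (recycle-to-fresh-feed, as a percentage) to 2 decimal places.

Discharge = new feed + return, hence
R = M − F = 821.4 − 423.0 = 398.4 t/h
CL = 100·R/F = 100·398.4/423.0 = 94.18 %

CL = 94.18 %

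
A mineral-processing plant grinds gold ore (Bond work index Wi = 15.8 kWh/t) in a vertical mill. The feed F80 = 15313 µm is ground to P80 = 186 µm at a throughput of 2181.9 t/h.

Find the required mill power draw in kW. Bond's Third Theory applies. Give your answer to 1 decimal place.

P = 22491.7 kW

W = 10 Wi (P80^-0.5 − F80^-0.5)
W = 10·15.8·(1/√186 − 1/√15313) = 10·15.8·(0.065242) = 10.3083 kWh/t
P_mill = W·ṁ = 10.3083·2181.9 = 22491.7 kW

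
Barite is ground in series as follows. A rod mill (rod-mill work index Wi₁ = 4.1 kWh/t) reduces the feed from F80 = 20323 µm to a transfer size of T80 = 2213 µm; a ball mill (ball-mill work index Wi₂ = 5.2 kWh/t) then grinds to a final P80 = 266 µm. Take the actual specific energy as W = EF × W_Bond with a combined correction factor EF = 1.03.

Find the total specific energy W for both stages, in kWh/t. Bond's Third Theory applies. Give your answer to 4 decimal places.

W = 10 Wi (P80^-0.5 − F80^-0.5)
Stage 1 (20323→2213 µm, Wi₁=4.1): W₁ = 10·4.1·(0.021257 − 0.007015) = 0.5840 kWh/t
Stage 2 (2213→266 µm, Wi₂=5.2): W₂ = 10·5.2·(0.061314 − 0.021257) = 2.0829 kWh/t
W = W₁ + W₂ = 0.5840 + 2.0829 = 2.6669 kWh/t
Apply correction: 2.6669 × 1.03 = 2.7469 kWh/t

W = 2.7469 kWh/t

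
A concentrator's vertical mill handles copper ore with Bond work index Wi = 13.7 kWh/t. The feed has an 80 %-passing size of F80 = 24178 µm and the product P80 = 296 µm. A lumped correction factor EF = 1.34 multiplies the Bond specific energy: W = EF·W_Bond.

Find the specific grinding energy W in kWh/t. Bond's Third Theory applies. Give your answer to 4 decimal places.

W = 9.4897 kWh/t

Bond:  W = 10 Wi (1/√P − 1/√F)
1/√296 = 0.058124;  1/√24178 = 0.006431
W = 10·13.7·(0.058124 − 0.006431) = 7.0819 kWh/t
Corrected W = EF·W_Bond = 1.34·7.0819 = 9.4897 kWh/t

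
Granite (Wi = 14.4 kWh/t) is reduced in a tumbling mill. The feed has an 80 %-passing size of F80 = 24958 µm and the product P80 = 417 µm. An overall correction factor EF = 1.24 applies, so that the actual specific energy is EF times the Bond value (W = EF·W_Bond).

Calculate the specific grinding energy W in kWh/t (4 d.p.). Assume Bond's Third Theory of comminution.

W = 7.6139 kWh/t

Bond:  W = 10 Wi (1/√P − 1/√F)
1/√417 = 0.048970;  1/√24958 = 0.006330
W = 10·14.4·(0.048970 − 0.006330) = 6.1402 kWh/t
W_actual = 1.24 × 6.1402 = 7.6139 kWh/t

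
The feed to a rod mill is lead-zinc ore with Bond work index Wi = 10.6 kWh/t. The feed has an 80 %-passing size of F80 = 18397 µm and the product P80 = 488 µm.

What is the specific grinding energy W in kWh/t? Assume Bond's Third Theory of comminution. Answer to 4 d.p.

W = 4.0169 kWh/t

W = 10·Wi·(P80^(-½) − F80^(-½))
1/√488 = 0.045268;  1/√18397 = 0.007373
W = 10·10.6·(0.045268 − 0.007373) = 4.0169 kWh/t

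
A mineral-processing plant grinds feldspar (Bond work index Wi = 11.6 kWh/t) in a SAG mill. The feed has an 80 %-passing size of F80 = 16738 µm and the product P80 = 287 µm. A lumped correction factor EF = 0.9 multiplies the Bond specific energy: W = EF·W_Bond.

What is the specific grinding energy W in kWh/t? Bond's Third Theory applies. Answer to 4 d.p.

W = 5.3556 kWh/t

W = 10·Wi·(P80^(-½) − F80^(-½))
1/√287 = 0.059028;  1/√16738 = 0.007729
W = 10·11.6·(0.059028 − 0.007729) = 5.9506 kWh/t
Apply correction: 5.9506 × 0.9 = 5.3556 kWh/t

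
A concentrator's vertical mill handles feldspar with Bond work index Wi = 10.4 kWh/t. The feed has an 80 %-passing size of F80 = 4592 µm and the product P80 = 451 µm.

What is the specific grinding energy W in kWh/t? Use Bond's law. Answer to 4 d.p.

W = 3.3624 kWh/t

W = 10 Wi (1/√P80 − 1/√F80)  [Bond]
1/√451 = 0.047088;  1/√4592 = 0.014757
W = 10·10.4·(0.047088 − 0.014757) = 3.3624 kWh/t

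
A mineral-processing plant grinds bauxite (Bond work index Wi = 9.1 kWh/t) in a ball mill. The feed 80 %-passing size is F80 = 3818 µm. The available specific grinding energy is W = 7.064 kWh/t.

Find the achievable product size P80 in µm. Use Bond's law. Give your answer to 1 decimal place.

W = 10 Wi (P80^-0.5 − F80^-0.5)
⇒ 1/√P80 = W/(10 Wi) + 1/√F80
  = 7.0640/(10·9.1) + 1/√3818 = 0.077626 + 0.016184 = 0.093810
P80 = (1/0.093810)² = 10.6598² = 113.63 µm

P80 = 113.6 µm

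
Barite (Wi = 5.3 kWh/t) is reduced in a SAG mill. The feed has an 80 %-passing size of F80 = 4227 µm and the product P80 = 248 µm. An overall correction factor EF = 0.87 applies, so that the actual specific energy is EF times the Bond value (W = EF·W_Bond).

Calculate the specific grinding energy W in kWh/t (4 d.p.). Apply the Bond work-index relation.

W = 10 Wi (P80^-0.5 − F80^-0.5)
1/√248 = 0.063500;  1/√4227 = 0.015381
W = 10·5.3·(0.063500 − 0.015381) = 2.5503 kWh/t
With EF = 0.87: W = 2.5503·0.87 = 2.2188 kWh/t

W = 2.2188 kWh/t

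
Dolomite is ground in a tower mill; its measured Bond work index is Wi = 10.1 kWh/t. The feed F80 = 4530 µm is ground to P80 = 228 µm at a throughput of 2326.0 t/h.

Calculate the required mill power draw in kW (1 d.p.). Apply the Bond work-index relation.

W_Bond = 10·Wi·(1/√P₈₀ − 1/√F₈₀)
W = 10·10.1·(1/√228 − 1/√4530) = 10·10.1·(0.051369) = 5.1883 kWh/t
P_mill = W·ṁ = 5.1883·2326.0 = 12067.9 kW

P = 12067.9 kW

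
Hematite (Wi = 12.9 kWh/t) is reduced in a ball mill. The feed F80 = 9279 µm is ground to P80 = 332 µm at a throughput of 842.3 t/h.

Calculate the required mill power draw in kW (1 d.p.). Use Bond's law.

P = 4835.3 kW

W = 10·Wi·(P80^(-½) − F80^(-½))
W = 10·12.9·(1/√332 − 1/√9279) = 10·12.9·(0.044501) = 5.7406 kWh/t
P_mill = W·ṁ = 5.7406·842.3 = 4835.3 kW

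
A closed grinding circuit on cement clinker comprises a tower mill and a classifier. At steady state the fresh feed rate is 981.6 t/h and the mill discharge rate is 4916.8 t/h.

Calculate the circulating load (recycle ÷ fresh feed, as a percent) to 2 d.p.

CL = 400.90 %

Steady state: M = F + R.
R = M − F = 4916.8 − 981.6 = 3935.2 t/h
CL = 100·R/F = 100·3935.2/981.6 = 400.90 %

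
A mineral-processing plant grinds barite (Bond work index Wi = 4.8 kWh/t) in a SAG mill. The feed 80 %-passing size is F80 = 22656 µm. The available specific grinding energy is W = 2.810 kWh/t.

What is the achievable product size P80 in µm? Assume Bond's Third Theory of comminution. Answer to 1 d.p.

P80 = 235.3 µm

W_Bond = 10·Wi·(1/√P₈₀ − 1/√F₈₀)
⇒ 1/√P80 = W/(10 Wi) + 1/√F80
  = 2.8100/(10·4.8) + 1/√22656 = 0.058542 + 0.006644 = 0.065185
P80 = (1/0.065185)² = 15.3409² = 235.34 µm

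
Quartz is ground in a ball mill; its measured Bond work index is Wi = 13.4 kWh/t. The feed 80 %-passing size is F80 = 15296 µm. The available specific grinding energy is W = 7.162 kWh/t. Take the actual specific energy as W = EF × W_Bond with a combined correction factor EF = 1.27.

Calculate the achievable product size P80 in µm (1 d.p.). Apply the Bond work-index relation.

P80 = 397.3 µm

W = 10 Wi (P80^-0.5 − F80^-0.5)
W_Bond = W / EF = 7.162 / 1.27 = 5.6394 kWh/t
⇒ 1/√P80 = W_Bond/(10 Wi) + 1/√F80
  = 5.6394/(10·13.4) + 1/√15296 = 0.042085 + 0.008086 = 0.050170
P80 = (1/0.050170)² = 19.9321² = 397.29 µm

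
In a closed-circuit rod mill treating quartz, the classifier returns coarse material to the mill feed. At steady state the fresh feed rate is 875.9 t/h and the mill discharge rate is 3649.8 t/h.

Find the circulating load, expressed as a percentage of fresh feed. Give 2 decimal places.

Steady state: M = F + R.
R = M − F = 3649.8 − 875.9 = 2773.9 t/h
CL = 100·R/F = 100·2773.9/875.9 = 316.69 %

CL = 316.69 %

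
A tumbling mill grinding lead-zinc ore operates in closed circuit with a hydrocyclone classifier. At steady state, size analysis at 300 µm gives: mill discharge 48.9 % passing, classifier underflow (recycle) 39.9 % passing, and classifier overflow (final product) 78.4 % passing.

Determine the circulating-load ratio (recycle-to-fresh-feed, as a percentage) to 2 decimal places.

Balance %-passing 300 µm (r = R/F):
r = (o − d)/(d − u)
r = (78.4 − 48.9)/(48.9 − 39.9) = 29.5/9.0 = 3.2778
CL = 100·r = 327.78 %

CL = 327.78 %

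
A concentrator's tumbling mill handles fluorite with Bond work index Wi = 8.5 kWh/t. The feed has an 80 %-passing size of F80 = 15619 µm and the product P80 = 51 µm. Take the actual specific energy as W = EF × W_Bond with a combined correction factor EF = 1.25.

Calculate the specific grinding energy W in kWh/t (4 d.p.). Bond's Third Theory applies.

Bond:  W = 10 Wi (1/√P − 1/√F)
1/√51 = 0.140028;  1/√15619 = 0.008002
W = 10·8.5·(0.140028 − 0.008002) = 11.2223 kWh/t
Corrected W = EF·W_Bond = 1.25·11.2223 = 14.0278 kWh/t

W = 14.0278 kWh/t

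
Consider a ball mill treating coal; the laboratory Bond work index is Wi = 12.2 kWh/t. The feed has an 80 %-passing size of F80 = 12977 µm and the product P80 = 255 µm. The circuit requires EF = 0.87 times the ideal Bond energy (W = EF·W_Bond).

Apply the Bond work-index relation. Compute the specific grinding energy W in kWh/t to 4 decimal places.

W = 10 Wi (1/√P80 − 1/√F80)  [Bond]
1/√255 = 0.062622;  1/√12977 = 0.008778
W = 10·12.2·(0.062622 − 0.008778) = 6.5690 kWh/t
With EF = 0.87: W = 6.5690·0.87 = 5.7150 kWh/t

W = 5.7150 kWh/t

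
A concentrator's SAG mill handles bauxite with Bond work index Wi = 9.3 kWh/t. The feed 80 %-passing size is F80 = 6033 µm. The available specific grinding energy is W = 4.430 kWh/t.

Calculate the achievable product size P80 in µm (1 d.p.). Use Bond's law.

P80 = 273.1 µm

W = 10·Wi·(P80^(-½) − F80^(-½))
⇒ 1/√P80 = W/(10 Wi) + 1/√F80
  = 4.4300/(10·9.3) + 1/√6033 = 0.047634 + 0.012875 = 0.060509
P80 = (1/0.060509)² = 16.5265² = 273.12 µm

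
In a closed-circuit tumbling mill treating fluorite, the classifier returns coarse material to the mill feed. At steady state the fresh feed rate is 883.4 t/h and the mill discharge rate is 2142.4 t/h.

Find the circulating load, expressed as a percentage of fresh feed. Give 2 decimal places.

Mill node: discharge = fresh + recycle.
R = M − F = 2142.4 − 883.4 = 1259.0 t/h
CL = 100·R/F = 100·1259.0/883.4 = 142.52 %

CL = 142.52 %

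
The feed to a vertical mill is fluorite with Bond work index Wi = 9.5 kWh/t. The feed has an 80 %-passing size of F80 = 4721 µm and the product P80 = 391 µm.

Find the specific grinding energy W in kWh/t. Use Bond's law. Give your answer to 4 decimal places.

W = 3.4217 kWh/t

Bond:  W = 10 Wi (1/√P − 1/√F)
1/√391 = 0.050572;  1/√4721 = 0.014554
W = 10·9.5·(0.050572 − 0.014554) = 3.4217 kWh/t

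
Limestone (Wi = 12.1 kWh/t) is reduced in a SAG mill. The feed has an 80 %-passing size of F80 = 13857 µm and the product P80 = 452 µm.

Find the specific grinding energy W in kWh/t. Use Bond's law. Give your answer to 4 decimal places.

W = 4.6635 kWh/t

W = 10·Wi·(P80^(-½) − F80^(-½))
1/√452 = 0.047036;  1/√13857 = 0.008495
W = 10·12.1·(0.047036 − 0.008495) = 4.6635 kWh/t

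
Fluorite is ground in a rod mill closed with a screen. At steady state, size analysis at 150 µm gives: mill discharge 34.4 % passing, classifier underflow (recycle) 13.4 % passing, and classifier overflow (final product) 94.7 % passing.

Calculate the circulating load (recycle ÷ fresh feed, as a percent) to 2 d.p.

Balance %-passing 150 µm (r = R/F):
(1+r)·d = r·u + o ⇒ r = (o−d)/(d−u)
r = (94.7 − 34.4)/(34.4 − 13.4) = 60.3/21.0 = 2.8714
CL = 100·r = 287.14 %

CL = 287.14 %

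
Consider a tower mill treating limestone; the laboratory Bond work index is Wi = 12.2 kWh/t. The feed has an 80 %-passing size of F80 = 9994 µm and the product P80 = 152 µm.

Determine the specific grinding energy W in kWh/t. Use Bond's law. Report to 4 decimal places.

W_Bond = 10·Wi·(1/√P₈₀ − 1/√F₈₀)
1/√152 = 0.081111;  1/√9994 = 0.010003
W = 10·12.2·(0.081111 − 0.010003) = 8.6751 kWh/t

W = 8.6751 kWh/t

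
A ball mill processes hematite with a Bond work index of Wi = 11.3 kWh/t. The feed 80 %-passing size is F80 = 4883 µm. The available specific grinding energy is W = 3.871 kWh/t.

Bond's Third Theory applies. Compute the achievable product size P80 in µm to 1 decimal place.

Bond: W = 10·Wi·(1/√P80 − 1/√F80)
P80^-0.5 = F80^-0.5 + W/(10 Wi)
  = 3.8710/(10·11.3) + 1/√4883 = 0.034257 + 0.014311 = 0.048567
P80 = (1/0.048567)² = 20.5900² = 423.95 µm

P80 = 423.9 µm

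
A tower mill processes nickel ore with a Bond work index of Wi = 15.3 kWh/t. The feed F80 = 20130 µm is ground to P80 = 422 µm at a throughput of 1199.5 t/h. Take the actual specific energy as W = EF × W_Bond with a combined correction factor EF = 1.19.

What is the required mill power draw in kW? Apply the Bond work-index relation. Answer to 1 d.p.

W = 10 Wi (P80^-0.5 − F80^-0.5)
W = 10·15.3·(1/√422 − 1/√20130) = 10·15.3·(0.041631) = 6.3695 kWh/t
Apply correction: 6.3695 × 1.19 = 7.5798 kWh/t
Power = W × throughput = 7.5798 kWh/t × 1199.5 t/h = 9091.9 kW

P = 9091.9 kW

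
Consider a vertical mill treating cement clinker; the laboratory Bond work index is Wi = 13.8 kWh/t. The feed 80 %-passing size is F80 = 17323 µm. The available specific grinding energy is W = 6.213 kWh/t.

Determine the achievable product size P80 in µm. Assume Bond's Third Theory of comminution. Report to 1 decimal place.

P80 = 361.2 µm

W = 10 Wi (1/√P80 − 1/√F80)  [Bond]
P80^-0.5 = F80^-0.5 + W/(10 Wi)
  = 6.2130/(10·13.8) + 1/√17323 = 0.045022 + 0.007598 = 0.052620
P80 = (1/0.052620)² = 19.0043² = 361.17 µm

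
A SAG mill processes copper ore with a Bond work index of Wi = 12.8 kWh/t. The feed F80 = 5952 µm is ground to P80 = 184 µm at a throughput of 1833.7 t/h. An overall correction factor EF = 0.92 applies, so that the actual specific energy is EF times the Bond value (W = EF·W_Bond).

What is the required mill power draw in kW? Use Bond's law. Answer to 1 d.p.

P = 13120.1 kW

W = 10 Wi / √P80 − 10 Wi / √F80
W = 10·12.8·(1/√184 − 1/√5952) = 10·12.8·(0.060759) = 7.7772 kWh/t
Corrected W = EF·W_Bond = 0.92·7.7772 = 7.1550 kWh/t
Mill draw = 7.1550 × 1833.7 = 13120.1 kW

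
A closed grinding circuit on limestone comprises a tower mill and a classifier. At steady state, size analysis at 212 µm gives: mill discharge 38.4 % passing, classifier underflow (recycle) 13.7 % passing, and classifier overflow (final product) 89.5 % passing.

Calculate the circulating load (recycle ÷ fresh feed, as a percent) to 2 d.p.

Classifier node, passing 212 µm:
d + r·d = r·u + o → r(d−u) = o−d
r = (89.5 − 38.4)/(38.4 − 13.7) = 51.1/24.7 = 2.0688
CL = 100·r = 206.88 %

CL = 206.88 %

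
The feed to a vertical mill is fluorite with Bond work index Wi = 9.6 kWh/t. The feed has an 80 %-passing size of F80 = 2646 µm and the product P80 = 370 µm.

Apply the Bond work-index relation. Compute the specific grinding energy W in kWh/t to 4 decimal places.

W = 3.1245 kWh/t

W = 10·Wi·(P80^(-½) − F80^(-½))
1/√370 = 0.051988;  1/√2646 = 0.019440
W = 10·9.6·(0.051988 − 0.019440) = 3.1245 kWh/t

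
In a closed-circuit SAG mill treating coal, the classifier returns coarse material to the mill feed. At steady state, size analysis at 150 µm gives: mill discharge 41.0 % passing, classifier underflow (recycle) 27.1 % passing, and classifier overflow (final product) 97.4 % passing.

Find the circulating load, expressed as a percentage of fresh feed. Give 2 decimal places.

CL = 405.76 %

Classifier node, passing 150 µm:
d + r·d = r·u + o → r(d−u) = o−d
r = (97.4 − 41.0)/(41.0 − 27.1) = 56.4/13.9 = 4.0576
CL = 100·r = 405.76 %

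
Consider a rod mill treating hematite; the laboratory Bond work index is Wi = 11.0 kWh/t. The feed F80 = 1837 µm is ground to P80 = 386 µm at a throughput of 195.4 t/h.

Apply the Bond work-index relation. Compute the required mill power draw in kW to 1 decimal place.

P = 592.5 kW

W = 10 Wi (P80^-0.5 − F80^-0.5)
W = 10·11.0·(1/√386 − 1/√1837) = 10·11.0·(0.027567) = 3.0324 kWh/t
Mill draw = 3.0324 × 195.4 = 592.5 kW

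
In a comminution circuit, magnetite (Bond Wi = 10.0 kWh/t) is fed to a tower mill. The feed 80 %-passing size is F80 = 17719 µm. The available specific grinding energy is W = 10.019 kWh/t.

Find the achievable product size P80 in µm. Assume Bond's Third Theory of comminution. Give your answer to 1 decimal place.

W = 10 Wi (P80^-0.5 − F80^-0.5)
P80^(−½) = W/(10 Wi) + F80^(−½)
  = 10.0190/(10·10.0) + 1/√17719 = 0.100190 + 0.007512 = 0.107702
P80 = (1/0.107702)² = 9.2848² = 86.21 µm

P80 = 86.2 µm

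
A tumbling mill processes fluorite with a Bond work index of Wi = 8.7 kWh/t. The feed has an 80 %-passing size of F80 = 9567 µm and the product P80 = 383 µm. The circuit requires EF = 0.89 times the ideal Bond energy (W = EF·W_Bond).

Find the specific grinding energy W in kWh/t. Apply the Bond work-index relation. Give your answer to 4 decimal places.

W = 3.1649 kWh/t

W = 10·Wi·(P80^(-½) − F80^(-½))
1/√383 = 0.051098;  1/√9567 = 0.010224
W = 10·8.7·(0.051098 − 0.010224) = 3.5560 kWh/t
Corrected W = EF·W_Bond = 0.89·3.5560 = 3.1649 kWh/t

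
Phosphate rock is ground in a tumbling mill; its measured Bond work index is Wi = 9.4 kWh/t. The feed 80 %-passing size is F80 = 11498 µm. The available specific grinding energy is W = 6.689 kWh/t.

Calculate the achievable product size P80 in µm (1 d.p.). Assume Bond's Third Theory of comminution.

W = 10·Wi·(P80^(-½) − F80^(-½))
⇒ 1/√P80 = W/(10 Wi) + 1/√F80
  = 6.6890/(10·9.4) + 1/√11498 = 0.071160 + 0.009326 = 0.080485
P80 = (1/0.080485)² = 12.4246² = 154.37 µm

P80 = 154.4 µm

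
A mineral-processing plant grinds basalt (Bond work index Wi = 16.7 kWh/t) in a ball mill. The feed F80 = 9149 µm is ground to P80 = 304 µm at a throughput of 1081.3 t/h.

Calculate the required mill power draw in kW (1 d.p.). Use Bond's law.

W = 10·Wi·[P80^(−½) − F80^(−½)]
W = 10·16.7·(1/√304 − 1/√9149) = 10·16.7·(0.046899) = 7.8322 kWh/t
Mill draw = 7.8322 × 1081.3 = 8468.9 kW

P = 8468.9 kW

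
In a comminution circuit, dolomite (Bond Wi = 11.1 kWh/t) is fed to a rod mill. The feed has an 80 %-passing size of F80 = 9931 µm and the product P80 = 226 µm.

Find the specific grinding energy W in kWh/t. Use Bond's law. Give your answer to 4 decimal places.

W = 6.2698 kWh/t

Bond:  W = 10 Wi (1/√P − 1/√F)
1/√226 = 0.066519;  1/√9931 = 0.010035
W = 10·11.1·(0.066519 − 0.010035) = 6.2698 kWh/t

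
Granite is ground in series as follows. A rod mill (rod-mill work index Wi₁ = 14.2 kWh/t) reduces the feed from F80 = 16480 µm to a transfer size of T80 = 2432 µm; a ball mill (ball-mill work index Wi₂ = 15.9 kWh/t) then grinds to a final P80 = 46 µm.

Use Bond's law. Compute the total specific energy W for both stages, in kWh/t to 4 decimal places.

W = 21.9924 kWh/t

W = 10·Wi·[P80^(−½) − F80^(−½)]
Stage 1 (16480→2432 µm, Wi₁=14.2): W₁ = 10·14.2·(0.020278 − 0.007790) = 1.7733 kWh/t
Stage 2 (2432→46 µm, Wi₂=15.9): W₂ = 10·15.9·(0.147442 − 0.020278) = 20.2191 kWh/t
W = W₁ + W₂ = 1.7733 + 20.2191 = 21.9924 kWh/t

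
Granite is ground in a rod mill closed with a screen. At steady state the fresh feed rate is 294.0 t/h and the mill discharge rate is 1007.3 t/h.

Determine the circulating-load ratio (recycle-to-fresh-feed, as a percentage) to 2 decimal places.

CL = 242.62 %

Mill node: discharge = fresh + recycle.
R = M − F = 1007.3 − 294.0 = 713.3 t/h
CL = 100·R/F = 100·713.3/294.0 = 242.62 %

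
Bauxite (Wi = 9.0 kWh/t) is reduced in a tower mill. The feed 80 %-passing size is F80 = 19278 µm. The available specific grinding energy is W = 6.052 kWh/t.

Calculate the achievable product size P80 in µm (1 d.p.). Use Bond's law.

P80 = 180.4 µm

W_Bond = 10·Wi·(1/√P₈₀ − 1/√F₈₀)
P80^(−½) = W/(10 Wi) + F80^(−½)
  = 6.0520/(10·9.0) + 1/√19278 = 0.067244 + 0.007202 = 0.074447
P80 = (1/0.074447)² = 13.4324² = 180.43 µm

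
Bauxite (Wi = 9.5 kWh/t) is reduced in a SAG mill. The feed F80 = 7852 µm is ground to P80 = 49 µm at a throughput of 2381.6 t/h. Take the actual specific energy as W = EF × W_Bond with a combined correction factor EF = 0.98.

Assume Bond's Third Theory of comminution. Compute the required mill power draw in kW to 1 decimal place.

W_Bond = 10·Wi·(1/√P₈₀ − 1/√F₈₀)
W = 10·9.5·(1/√49 − 1/√7852) = 10·9.5·(0.131572) = 12.4993 kWh/t
Apply correction: 12.4993 × 0.98 = 12.2493 kWh/t
Mill draw = 12.2493 × 2381.6 = 29173.0 kW

P = 29173.0 kW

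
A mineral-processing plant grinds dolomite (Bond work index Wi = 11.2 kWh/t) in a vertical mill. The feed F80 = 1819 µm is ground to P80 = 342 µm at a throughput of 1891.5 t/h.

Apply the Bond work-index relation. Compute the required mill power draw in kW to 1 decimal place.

P = 6488.3 kW

W = 10 Wi (1/√P80 − 1/√F80)  [Bond]
W = 10·11.2·(1/√342 − 1/√1819) = 10·11.2·(0.030627) = 3.4302 kWh/t
Power = W × throughput = 3.4302 kWh/t × 1891.5 t/h = 6488.3 kW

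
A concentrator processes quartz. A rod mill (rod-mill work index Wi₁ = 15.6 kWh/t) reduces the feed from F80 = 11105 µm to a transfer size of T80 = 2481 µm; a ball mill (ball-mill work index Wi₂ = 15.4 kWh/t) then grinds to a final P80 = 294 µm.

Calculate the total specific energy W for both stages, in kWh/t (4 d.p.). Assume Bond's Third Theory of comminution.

W = 7.5413 kWh/t

W = 10 Wi (1/√P80 − 1/√F80)  [Bond]
Stage 1 (11105→2481 µm, Wi₁=15.6): W₁ = 10·15.6·(0.020076 − 0.009489) = 1.6516 kWh/t
Stage 2 (2481→294 µm, Wi₂=15.4): W₂ = 10·15.4·(0.058321 − 0.020076) = 5.8897 kWh/t
W = W₁ + W₂ = 1.6516 + 5.8897 = 7.5413 kWh/t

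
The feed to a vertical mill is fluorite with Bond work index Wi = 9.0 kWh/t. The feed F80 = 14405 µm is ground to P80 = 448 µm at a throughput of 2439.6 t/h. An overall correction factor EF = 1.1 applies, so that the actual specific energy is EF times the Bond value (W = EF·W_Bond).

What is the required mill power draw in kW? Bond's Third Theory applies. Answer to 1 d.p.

P = 9398.4 kW

Bond:  W = 10 Wi (1/√P − 1/√F)
W = 10·9.0·(1/√448 − 1/√14405) = 10·9.0·(0.038914) = 3.5022 kWh/t
Corrected W = EF·W_Bond = 1.1·3.5022 = 3.8525 kWh/t
Mill draw = 3.8525 × 2439.6 = 9398.4 kW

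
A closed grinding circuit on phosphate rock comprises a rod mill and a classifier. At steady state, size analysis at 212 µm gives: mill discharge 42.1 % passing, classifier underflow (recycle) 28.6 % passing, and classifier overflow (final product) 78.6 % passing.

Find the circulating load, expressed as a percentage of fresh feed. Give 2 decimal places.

CL = 270.37 %

Classifier node, passing 212 µm:
r = (o − d)/(d − u)
r = (78.6 − 42.1)/(42.1 − 28.6) = 36.5/13.5 = 2.7037
CL = 100·r = 270.37 %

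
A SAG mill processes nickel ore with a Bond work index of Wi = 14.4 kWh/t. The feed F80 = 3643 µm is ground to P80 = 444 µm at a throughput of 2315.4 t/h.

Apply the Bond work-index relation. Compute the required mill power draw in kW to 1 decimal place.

W = 10 Wi / √P80 − 10 Wi / √F80
W = 10·14.4·(1/√444 − 1/√3643) = 10·14.4·(0.030890) = 4.4481 kWh/t
Mill draw = 4.4481 × 2315.4 = 10299.2 kW

P = 10299.2 kW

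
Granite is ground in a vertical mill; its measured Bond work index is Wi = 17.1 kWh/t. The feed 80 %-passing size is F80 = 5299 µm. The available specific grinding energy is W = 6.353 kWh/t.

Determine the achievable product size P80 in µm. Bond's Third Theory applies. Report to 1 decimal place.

P80 = 386.1 µm

W_Bond = 10·Wi·(1/√P₈₀ − 1/√F₈₀)
1/√P80 = 1/√F80 + W/(10·Wi)
  = 6.3530/(10·17.1) + 1/√5299 = 0.037152 + 0.013737 = 0.050889
P80 = (1/0.050889)² = 19.6505² = 386.14 µm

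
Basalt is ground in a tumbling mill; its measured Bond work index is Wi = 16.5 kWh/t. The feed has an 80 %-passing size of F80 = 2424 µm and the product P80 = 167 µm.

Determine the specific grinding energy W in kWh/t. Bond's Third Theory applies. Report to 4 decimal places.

W = 9.4167 kWh/t

W = 10 Wi (1/√P80 − 1/√F80)  [Bond]
1/√167 = 0.077382;  1/√2424 = 0.020311
W = 10·16.5·(0.077382 − 0.020311) = 9.4167 kWh/t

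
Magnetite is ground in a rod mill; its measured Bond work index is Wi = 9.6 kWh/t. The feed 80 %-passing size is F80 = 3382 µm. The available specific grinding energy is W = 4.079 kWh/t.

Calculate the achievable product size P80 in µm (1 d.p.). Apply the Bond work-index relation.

Bond:  W = 10 Wi (1/√P − 1/√F)
P80^-0.5 = F80^-0.5 + W/(10 Wi)
  = 4.0790/(10·9.6) + 1/√3382 = 0.042490 + 0.017195 = 0.059685
P80 = (1/0.059685)² = 16.7546² = 280.72 µm

P80 = 280.7 µm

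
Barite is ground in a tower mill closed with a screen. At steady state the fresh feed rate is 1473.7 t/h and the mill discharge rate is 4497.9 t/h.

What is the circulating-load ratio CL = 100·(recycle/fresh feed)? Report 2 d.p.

Discharge = new feed + return, hence
R = M − F = 4497.9 − 1473.7 = 3024.2 t/h
CL = 100·R/F = 100·3024.2/1473.7 = 205.21 %

CL = 205.21 %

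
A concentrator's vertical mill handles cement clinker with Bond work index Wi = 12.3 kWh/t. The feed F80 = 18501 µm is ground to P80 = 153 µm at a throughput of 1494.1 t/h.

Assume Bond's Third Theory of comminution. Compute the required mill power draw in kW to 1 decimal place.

Bond:  W = 10 Wi (1/√P − 1/√F)
W = 10·12.3·(1/√153 − 1/√18501) = 10·12.3·(0.073493) = 9.0397 kWh/t
Mill draw = 9.0397 × 1494.1 = 13506.2 kW

P = 13506.2 kW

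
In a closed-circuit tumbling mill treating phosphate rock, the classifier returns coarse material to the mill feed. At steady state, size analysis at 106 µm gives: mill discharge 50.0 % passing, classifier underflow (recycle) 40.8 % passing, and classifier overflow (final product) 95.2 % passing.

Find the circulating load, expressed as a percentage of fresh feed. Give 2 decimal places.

CL = 491.30 %

Classifier node, passing 106 µm:
(1+r)·d = r·u + o ⇒ r = (o−d)/(d−u)
r = (95.2 − 50.0)/(50.0 − 40.8) = 45.2/9.2 = 4.9130
CL = 100·r = 491.30 %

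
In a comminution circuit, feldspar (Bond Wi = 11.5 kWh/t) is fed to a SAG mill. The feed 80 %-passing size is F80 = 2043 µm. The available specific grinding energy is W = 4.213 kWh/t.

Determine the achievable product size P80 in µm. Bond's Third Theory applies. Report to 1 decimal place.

W = 10·Wi·(P80^(-½) − F80^(-½))
P80^-0.5 = F80^-0.5 + W/(10 Wi)
  = 4.2130/(10·11.5) + 1/√2043 = 0.036635 + 0.022124 = 0.058759
P80 = (1/0.058759)² = 17.0187² = 289.64 µm

P80 = 289.6 µm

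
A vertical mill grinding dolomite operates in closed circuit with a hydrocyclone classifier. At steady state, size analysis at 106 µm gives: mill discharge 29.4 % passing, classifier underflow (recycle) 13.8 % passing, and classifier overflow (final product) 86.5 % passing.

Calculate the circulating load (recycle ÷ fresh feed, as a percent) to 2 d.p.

CL = 366.03 %

Classifier node, passing 106 µm:
(1+r)d = ru + o → r = (o−d)/(d−u)
r = (86.5 − 29.4)/(29.4 − 13.8) = 57.1/15.6 = 3.6603
CL = 100·r = 366.03 %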